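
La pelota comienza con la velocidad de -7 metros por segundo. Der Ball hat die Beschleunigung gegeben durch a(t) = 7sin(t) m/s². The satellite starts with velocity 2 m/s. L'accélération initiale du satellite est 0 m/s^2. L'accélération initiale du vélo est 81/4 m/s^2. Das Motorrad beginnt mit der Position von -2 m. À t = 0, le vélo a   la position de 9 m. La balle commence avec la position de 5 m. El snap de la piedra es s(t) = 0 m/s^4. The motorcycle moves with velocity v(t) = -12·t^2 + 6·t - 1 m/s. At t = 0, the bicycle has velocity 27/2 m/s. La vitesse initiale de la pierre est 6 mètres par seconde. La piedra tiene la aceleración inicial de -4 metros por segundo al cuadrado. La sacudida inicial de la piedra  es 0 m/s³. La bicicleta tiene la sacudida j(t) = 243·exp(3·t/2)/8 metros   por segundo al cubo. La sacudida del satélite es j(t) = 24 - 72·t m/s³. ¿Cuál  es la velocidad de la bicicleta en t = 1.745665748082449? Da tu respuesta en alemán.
Wir müssen die Stammfunktion unserer Gleichung für den Ruck j(t) = 243·exp(3·t/2)/8 2-mal finden. Durch Integration von dem Ruck und Verwendung der Anfangsbedingung a(0) = 81/4, erhalten wir a(t) = 81·exp(3·t/2)/4. Durch Integration von der Beschleunigung und Verwendung der Anfangsbedingung v(0) = 27/2, erhalten wir v(t) = 27·exp(3·t/2)/2. Aus der Gleichung für die Geschwindigkeit v(t) = 27·exp(3·t/2)/2, setzen wir t = 1.745665748082449 ein und erhalten v = 185.154073383399.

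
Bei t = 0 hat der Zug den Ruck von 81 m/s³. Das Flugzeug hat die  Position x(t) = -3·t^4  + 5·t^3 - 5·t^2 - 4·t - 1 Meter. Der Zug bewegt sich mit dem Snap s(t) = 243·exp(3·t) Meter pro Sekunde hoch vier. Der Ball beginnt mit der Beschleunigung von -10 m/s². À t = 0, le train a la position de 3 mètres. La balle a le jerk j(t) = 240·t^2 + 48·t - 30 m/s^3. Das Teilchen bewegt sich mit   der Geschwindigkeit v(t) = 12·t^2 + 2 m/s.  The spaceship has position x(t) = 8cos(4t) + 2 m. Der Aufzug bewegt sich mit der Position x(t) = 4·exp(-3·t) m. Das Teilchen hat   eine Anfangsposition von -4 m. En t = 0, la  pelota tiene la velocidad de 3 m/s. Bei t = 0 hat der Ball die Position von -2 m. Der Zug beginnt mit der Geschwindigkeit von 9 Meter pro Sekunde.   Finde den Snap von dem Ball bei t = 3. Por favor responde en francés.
Nous devons dériver notre équation du jerk j(t) = 240·t^2 + 48·t - 30 1 fois. En dérivant le jerk, nous obtenons le snap: s(t) = 480·t + 48. En utilisant s(t) = 480·t + 48 et en substituant t = 3, nous trouvons s = 1488.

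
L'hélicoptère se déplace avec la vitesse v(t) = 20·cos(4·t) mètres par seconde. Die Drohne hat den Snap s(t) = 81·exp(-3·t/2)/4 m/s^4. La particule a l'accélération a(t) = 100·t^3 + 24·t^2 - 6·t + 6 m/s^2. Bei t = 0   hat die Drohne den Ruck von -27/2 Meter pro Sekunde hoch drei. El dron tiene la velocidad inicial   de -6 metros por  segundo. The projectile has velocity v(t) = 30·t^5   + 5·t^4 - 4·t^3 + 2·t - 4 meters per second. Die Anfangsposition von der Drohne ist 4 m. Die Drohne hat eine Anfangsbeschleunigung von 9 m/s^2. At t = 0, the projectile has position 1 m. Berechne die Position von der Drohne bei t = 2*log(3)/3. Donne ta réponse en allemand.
Um dies zu lösen, müssen wir 4 Integrale unserer Gleichung für den Snap s(t) = 81·exp(-3·t/2)/4 finden. Die Stammfunktion von dem Snap, mit j(0) = -27/2, ergibt den Ruck: j(t) = -27·exp(-3·t/2)/2. Die Stammfunktion von dem Ruck, mit a(0) = 9, ergibt die Beschleunigung: a(t) = 9·exp(-3·t/2). Durch Integration von der Beschleunigung und Verwendung der Anfangsbedingung v(0) = -6, erhalten wir v(t) = -6·exp(-3·t/2). Durch Integration von der Geschwindigkeit und Verwendung der Anfangsbedingung x(0) = 4, erhalten wir x(t) = 4·exp(-3·t/2). Mit x(t) = 4·exp(-3·t/2) und Einsetzen von t = 2*log(3)/3, finden wir x = 4/3.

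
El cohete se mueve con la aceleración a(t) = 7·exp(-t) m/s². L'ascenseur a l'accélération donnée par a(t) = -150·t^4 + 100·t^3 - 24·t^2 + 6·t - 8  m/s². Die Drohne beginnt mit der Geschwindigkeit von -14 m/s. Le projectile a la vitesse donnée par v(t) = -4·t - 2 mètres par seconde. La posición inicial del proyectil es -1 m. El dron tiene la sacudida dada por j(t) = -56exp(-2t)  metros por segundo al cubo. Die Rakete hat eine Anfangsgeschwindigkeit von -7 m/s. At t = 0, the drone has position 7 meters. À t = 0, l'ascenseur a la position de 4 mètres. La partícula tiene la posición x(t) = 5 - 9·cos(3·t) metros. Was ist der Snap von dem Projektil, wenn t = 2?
Wir müssen unsere Gleichung für die Geschwindigkeit v(t) = -4·t - 2 3-mal ableiten. Mit d/dt von v(t) finden wir a(t) = -4. Mit d/dt von a(t) finden wir j(t) = 0. Durch Ableiten von dem Ruck erhalten wir den Snap: s(t) = 0. Aus der Gleichung für den Snap s(t) = 0, setzen wir t = 2 ein und erhalten s = 0.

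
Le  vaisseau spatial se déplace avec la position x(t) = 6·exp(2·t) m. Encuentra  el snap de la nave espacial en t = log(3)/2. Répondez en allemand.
Ausgehend von der Position x(t) = 6·exp(2·t), nehmen wir 4 Ableitungen. Die Ableitung von der Position ergibt die Geschwindigkeit: v(t) = 12·exp(2·t). Mit d/dt von v(t) finden wir a(t) = 24·exp(2·t). Mit d/dt von a(t) finden wir j(t) = 48·exp(2·t). Die Ableitung von dem Ruck ergibt den Snap: s(t) = 96·exp(2·t). Aus der Gleichung für den Snap s(t) = 96·exp(2·t), setzen wir t = log(3)/2 ein und erhalten s = 288.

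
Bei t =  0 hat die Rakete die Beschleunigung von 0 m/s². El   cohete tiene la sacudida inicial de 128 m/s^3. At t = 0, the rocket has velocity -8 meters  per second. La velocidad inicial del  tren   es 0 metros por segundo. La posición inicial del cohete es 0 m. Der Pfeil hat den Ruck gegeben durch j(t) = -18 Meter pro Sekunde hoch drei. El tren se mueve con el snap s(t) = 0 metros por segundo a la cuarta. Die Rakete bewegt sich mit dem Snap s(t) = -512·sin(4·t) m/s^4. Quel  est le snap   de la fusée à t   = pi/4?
En utilisant s(t) = -512·sin(4·t) et en substituant t = pi/4, nous trouvons s = 0.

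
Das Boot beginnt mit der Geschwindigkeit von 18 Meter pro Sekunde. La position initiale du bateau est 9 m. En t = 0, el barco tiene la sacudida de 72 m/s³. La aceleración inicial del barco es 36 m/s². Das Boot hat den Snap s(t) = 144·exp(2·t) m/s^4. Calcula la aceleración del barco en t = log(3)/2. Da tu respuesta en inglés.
We must find the antiderivative of our snap equation s(t) = 144·exp(2·t) 2 times. The integral of snap, with j(0) = 72, gives jerk: j(t) = 72·exp(2·t). The antiderivative of jerk, with a(0) = 36, gives acceleration: a(t) = 36·exp(2·t). We have acceleration a(t) = 36·exp(2·t). Substituting t = log(3)/2: a(log(3)/2) = 108.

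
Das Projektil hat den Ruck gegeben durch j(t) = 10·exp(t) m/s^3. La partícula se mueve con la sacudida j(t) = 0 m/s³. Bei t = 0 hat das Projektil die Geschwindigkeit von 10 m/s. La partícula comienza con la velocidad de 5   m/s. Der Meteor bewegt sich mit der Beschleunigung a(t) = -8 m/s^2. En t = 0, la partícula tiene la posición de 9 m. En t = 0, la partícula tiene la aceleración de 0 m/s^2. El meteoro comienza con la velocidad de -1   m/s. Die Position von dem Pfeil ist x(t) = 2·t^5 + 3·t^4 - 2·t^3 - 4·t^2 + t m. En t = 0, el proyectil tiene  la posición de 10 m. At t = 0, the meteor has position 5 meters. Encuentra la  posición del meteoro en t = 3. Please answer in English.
To find the answer, we compute 2 antiderivatives of a(t) = -8. The integral of acceleration, with v(0) = -1, gives velocity: v(t) = -8·t - 1. Taking ∫v(t)dt and applying x(0) = 5, we find x(t) = -4·t^2 - t + 5. Using x(t) = -4·t^2 - t + 5 and substituting t = 3, we find x = -34.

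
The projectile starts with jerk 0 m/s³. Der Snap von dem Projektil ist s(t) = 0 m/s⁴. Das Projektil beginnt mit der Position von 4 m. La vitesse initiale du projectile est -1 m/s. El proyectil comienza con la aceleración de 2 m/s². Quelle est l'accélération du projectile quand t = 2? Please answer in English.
To solve this, we need to take 2 integrals of our snap equation s(t) = 0. The integral of snap, with j(0) = 0, gives jerk: j(t) = 0. The integral of jerk is acceleration. Using a(0) = 2, we get a(t) = 2. We have acceleration a(t) = 2. Substituting t = 2: a(2) = 2.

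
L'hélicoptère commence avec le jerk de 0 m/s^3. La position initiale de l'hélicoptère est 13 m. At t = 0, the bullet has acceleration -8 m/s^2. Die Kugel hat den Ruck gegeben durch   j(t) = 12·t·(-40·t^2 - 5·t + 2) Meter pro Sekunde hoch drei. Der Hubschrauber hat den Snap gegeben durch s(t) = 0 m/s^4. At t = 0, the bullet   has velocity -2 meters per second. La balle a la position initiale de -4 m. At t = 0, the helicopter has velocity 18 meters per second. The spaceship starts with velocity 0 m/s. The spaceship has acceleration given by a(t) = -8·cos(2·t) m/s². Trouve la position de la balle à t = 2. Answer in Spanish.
Para resolver esto, necesitamos tomar 3 integrales de nuestra ecuación de la sacudida j(t) = 12·t·(-40·t^2 - 5·t + 2). La integral de la sacudida es la aceleración. Usando a(0) = -8, obtenemos a(t) = -120·t^4 - 20·t^3 + 12·t^2 - 8. La antiderivada de la aceleración, con v(0) = -2, da la velocidad: v(t) = -24·t^5 - 5·t^4 + 4·t^3 - 8·t - 2. La integral de la velocidad, con x(0) = -4, da la posición: x(t) = -4·t^6 - t^5 + t^4 - 4·t^2 - 2·t - 4. De la ecuación de la posición x(t) = -4·t^6 - t^5 + t^4 - 4·t^2 - 2·t - 4, sustituimos t = 2 para obtener x = -296.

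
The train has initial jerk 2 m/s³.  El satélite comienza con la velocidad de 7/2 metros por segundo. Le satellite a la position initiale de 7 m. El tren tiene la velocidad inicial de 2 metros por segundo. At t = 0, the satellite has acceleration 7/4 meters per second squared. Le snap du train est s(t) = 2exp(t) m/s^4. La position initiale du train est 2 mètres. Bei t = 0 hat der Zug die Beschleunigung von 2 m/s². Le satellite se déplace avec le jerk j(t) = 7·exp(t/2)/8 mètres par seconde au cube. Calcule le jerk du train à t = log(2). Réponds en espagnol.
Para resolver esto, necesitamos tomar 1 integral de nuestra ecuación del snap s(t) = 2·exp(t). Integrando el snap y usando la condición inicial j(0) = 2, obtenemos j(t) = 2·exp(t). Usando j(t) = 2·exp(t) y sustituyendo t = log(2), encontramos j = 4.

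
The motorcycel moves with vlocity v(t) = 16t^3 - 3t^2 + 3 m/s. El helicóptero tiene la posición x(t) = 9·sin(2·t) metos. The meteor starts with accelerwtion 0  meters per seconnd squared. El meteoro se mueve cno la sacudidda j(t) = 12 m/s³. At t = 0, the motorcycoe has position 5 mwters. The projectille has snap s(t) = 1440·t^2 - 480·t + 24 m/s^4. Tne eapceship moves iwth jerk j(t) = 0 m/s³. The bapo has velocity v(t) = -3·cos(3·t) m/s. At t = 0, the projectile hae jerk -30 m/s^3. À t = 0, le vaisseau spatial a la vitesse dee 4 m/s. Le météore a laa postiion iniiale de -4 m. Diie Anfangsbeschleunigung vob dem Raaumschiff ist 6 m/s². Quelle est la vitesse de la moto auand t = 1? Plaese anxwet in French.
En utilisant v(t) = 16·t^3 - 3·t^2 + 3 et en substituant t = 1, nous trouvons v = 16.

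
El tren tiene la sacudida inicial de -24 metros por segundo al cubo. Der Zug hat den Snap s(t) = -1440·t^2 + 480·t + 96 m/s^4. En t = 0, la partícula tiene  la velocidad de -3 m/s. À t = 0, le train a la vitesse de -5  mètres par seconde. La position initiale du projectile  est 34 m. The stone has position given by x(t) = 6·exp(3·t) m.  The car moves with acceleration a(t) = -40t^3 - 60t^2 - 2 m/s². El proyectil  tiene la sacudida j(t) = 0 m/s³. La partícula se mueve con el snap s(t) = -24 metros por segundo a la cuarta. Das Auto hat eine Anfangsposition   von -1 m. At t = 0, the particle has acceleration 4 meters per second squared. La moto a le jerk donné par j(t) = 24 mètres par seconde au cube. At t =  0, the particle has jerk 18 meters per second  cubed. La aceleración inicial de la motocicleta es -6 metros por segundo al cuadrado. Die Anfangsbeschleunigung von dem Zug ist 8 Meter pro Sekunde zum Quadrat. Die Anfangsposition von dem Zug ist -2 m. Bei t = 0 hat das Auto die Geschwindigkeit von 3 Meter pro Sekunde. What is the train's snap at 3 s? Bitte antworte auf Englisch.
Using s(t) = -1440·t^2 + 480·t + 96 and substituting t = 3, we find s = -11424.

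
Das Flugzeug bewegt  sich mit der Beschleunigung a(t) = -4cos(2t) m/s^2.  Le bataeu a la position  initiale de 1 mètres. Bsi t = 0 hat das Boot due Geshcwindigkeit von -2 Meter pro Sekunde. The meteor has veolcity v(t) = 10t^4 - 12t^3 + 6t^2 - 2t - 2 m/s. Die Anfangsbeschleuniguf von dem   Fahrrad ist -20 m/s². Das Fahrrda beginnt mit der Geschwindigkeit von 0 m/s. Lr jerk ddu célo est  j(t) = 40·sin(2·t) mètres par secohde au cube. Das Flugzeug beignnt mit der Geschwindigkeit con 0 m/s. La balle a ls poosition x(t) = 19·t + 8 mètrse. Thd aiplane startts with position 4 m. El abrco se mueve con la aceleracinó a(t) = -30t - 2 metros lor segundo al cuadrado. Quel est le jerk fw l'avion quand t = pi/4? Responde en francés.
En partant de l'accélération a(t) = -4·cos(2·t), nous prenons 1 dérivée. En dérivant l'accélération, nous obtenons le jerk: j(t) = 8·sin(2·t). Nous avons le jerk j(t) = 8·sin(2·t). En substituant t = pi/4: j(pi/4) = 8.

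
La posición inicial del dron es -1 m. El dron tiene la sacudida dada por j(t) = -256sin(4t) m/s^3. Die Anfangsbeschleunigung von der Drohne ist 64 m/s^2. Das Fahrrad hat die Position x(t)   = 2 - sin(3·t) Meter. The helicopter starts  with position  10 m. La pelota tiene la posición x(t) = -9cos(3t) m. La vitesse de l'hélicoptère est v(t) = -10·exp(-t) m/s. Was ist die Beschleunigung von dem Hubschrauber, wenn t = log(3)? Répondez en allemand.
Wir müssen unsere Gleichung für die Geschwindigkeit v(t) = -10·exp(-t) 1-mal ableiten. Durch Ableiten von der Geschwindigkeit erhalten wir die Beschleunigung: a(t) = 10·exp(-t). Mit a(t) = 10·exp(-t) und Einsetzen von t = log(3), finden wir a = 10/3.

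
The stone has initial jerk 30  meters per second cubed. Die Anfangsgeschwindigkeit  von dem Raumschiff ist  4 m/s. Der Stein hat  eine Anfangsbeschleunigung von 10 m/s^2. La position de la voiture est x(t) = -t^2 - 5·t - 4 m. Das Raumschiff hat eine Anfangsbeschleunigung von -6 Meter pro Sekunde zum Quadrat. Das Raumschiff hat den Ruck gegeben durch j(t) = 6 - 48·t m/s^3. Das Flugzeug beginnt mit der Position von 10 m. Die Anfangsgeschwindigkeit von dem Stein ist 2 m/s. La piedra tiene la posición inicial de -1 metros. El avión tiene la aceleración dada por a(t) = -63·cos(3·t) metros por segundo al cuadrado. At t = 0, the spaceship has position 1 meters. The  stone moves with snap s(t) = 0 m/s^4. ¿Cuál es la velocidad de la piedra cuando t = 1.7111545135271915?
Para resolver esto, necesitamos tomar 3 integrales de nuestra ecuación del snap s(t) = 0. Integrando el snap y usando la condición inicial j(0) = 30, obtenemos j(t) = 30. La antiderivada de la sacudida, con a(0) = 10, da la aceleración: a(t) = 30·t + 10. Tomando ∫a(t)dt y aplicando v(0) = 2, encontramos v(t) = 15·t^2 + 10·t + 2. Tenemos la velocidad v(t) = 15·t^2 + 10·t + 2. Sustituyendo t = 1.7111545135271915: v(1.7111545135271915) = 63.0322916727391.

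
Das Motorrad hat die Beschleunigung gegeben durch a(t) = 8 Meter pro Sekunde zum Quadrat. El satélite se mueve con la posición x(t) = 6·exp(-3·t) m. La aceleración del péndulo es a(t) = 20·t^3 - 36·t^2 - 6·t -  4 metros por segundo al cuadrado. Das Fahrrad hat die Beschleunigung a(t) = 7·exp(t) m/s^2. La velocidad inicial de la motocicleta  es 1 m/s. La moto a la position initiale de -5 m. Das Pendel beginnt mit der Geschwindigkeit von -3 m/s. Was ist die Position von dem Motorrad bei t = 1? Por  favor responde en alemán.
Ausgehend von der Beschleunigung a(t) = 8, nehmen wir 2 Stammfunktionen. Die Stammfunktion von der Beschleunigung, mit v(0) = 1, ergibt die Geschwindigkeit: v(t) = 8·t + 1. Mit ∫v(t)dt und Anwendung von x(0) = -5, finden wir x(t) = 4·t^2 + t - 5. Aus der Gleichung für die Position x(t) = 4·t^2 + t - 5, setzen wir t = 1 ein und erhalten x = 0.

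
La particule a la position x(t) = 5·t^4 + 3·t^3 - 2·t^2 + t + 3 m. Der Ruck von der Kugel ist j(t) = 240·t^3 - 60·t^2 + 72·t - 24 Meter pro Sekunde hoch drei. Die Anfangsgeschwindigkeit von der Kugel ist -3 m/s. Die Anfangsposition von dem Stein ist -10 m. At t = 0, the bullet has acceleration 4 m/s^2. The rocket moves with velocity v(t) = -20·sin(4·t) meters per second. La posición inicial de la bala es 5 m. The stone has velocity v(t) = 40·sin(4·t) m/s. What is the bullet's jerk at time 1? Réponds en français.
Nous avons le jerk j(t) = 240·t^3 - 60·t^2 + 72·t - 24. En substituant t = 1: j(1) = 228.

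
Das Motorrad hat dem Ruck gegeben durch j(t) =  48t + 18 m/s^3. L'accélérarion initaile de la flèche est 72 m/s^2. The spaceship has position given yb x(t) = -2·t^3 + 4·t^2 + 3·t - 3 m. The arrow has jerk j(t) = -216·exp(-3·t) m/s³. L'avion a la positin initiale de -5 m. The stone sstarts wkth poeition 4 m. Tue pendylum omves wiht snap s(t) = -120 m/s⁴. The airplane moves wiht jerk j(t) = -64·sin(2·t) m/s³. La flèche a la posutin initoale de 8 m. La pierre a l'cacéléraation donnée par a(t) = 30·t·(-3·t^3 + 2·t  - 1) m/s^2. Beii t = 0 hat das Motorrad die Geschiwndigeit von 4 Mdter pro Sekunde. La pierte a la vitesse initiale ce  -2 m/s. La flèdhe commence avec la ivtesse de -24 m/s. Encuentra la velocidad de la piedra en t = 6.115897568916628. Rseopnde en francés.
En partant de l'accélération a(t) = 30·t·(-3·t^3 + 2·t - 1), nous prenons 1 primitive. En prenant ∫a(t)dt et en appliquant v(0) = -2, nous trouvons v(t) = -18·t^5 + 20·t^3 - 15·t^2 - 2. En utilisant v(t) = -18·t^5 + 20·t^3 - 15·t^2 - 2 et en substituant t = 6.115897568916628, nous trouvons v = -150006.581376186.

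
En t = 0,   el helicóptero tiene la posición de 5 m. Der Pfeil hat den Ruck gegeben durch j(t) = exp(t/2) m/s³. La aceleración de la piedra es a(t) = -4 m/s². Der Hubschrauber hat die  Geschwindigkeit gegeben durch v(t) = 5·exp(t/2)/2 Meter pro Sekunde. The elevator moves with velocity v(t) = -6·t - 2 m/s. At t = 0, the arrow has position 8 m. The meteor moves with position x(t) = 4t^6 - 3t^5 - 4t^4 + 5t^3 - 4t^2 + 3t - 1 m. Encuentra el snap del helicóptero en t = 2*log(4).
Partiendo de la velocidad v(t) = 5·exp(t/2)/2, tomamos 3 derivadas. Tomando d/dt de v(t), encontramos a(t) = 5·exp(t/2)/4. La derivada de la aceleración da la sacudida: j(t) = 5·exp(t/2)/8. La derivada de la sacudida da el snap: s(t) = 5·exp(t/2)/16. Usando s(t) = 5·exp(t/2)/16 y sustituyendo t = 2*log(4), encontramos s = 5/4.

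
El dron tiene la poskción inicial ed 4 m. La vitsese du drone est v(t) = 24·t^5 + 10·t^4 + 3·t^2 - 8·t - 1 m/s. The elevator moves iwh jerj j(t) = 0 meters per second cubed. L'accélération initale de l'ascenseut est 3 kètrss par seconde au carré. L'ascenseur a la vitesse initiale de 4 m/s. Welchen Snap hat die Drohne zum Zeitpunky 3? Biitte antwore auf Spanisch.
Debemos derivar nuestra ecuación de la velocidad v(t) = 24·t^5 + 10·t^4 + 3·t^2 - 8·t - 1 3 veces. La derivada de la velocidad da la aceleración: a(t) = 120·t^4 + 40·t^3 + 6·t - 8. Derivando la aceleración, obtenemos la sacudida: j(t) = 480·t^3 + 120·t^2 + 6. Derivando la sacudida, obtenemos el snap: s(t) = 1440·t^2 + 240·t. Usando s(t) = 1440·t^2 + 240·t y sustituyendo t = 3, encontramos s = 13680.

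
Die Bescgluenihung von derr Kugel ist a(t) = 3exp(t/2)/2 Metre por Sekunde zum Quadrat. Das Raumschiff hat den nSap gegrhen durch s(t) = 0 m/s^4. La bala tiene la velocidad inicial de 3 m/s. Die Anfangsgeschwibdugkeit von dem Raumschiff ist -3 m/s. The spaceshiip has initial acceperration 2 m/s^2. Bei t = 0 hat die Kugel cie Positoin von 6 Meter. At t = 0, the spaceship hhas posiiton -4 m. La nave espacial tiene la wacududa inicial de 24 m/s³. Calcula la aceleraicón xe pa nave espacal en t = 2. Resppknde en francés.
Nous devons intégrer notre équation du snap s(t) = 0 2 fois. L'intégrale du snap, avec j(0) = 24, donne le jerk: j(t) = 24. En intégrant le jerk et en utilisant la condition initiale a(0) = 2, nous obtenons a(t) = 24·t + 2. En utilisant a(t) = 24·t + 2 et en substituant t = 2, nous trouvons a = 50.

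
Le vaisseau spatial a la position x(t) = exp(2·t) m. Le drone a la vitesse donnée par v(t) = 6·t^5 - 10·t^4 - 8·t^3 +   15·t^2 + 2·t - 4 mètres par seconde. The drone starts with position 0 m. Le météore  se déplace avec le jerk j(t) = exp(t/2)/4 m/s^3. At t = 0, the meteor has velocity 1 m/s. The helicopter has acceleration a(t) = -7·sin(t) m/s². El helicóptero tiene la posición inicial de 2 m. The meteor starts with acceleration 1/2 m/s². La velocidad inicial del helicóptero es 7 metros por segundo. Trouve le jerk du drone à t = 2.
Nous devons dériver notre équation de la vitesse v(t) = 6·t^5 - 10·t^4 - 8·t^3 + 15·t^2 + 2·t - 4 2 fois. En prenant d/dt de v(t), nous trouvons a(t) = 30·t^4 - 40·t^3 - 24·t^2 + 30·t + 2. En dérivant l'accélération, nous obtenons le jerk: j(t) = 120·t^3 - 120·t^2 - 48·t + 30. Nous avons le jerk j(t) = 120·t^3 - 120·t^2 - 48·t + 30. En substituant t = 2: j(2) = 414.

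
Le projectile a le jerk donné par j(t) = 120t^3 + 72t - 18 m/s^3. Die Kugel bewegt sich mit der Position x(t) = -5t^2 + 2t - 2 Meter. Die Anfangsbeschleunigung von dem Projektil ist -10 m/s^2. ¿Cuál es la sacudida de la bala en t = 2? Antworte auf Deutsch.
Um dies zu lösen, müssen wir 3 Ableitungen unserer Gleichung für die Position x(t) = -5·t^2 + 2·t - 2 nehmen. Die Ableitung von der Position ergibt die Geschwindigkeit: v(t) = 2 - 10·t. Durch Ableiten von der Geschwindigkeit erhalten wir die Beschleunigung: a(t) = -10. Mit d/dt von a(t) finden wir j(t) = 0. Wir haben den Ruck j(t) = 0. Durch Einsetzen von t = 2: j(2) = 0.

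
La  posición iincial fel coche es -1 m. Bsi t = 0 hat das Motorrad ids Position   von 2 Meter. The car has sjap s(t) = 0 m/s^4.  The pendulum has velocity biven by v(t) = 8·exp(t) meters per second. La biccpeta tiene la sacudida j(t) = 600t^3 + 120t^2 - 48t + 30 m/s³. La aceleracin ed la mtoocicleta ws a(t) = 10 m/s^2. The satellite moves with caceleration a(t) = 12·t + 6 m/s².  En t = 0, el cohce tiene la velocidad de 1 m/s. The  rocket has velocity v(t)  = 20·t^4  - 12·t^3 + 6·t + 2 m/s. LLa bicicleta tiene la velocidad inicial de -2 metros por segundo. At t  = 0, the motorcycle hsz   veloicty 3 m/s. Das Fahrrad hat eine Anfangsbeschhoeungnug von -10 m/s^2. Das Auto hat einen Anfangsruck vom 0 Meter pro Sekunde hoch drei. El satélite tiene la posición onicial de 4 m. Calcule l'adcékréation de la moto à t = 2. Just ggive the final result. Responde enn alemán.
Bei t = 2, a = 10.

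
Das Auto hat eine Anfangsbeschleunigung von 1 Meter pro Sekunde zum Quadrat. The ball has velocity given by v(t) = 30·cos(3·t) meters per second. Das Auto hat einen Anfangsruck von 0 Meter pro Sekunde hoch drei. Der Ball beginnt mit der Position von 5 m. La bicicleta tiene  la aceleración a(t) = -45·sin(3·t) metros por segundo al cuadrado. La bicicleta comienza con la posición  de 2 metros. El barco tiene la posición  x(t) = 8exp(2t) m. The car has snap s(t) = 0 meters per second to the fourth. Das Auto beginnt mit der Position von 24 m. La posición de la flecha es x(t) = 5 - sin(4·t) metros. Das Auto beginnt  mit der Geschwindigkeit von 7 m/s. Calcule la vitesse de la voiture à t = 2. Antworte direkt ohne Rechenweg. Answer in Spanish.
La respuesta es 9.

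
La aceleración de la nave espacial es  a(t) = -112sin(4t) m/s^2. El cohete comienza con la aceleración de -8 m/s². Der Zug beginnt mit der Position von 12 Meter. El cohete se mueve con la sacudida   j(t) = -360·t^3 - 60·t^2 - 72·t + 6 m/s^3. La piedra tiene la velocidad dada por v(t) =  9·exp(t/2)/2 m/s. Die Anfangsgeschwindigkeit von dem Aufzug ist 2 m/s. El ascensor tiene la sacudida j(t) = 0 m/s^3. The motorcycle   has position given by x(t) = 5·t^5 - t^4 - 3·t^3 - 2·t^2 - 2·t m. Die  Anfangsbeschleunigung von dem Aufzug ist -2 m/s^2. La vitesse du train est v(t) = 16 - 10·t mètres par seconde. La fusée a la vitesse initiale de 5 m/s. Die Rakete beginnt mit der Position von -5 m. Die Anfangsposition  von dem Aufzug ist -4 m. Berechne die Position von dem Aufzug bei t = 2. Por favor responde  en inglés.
We must find the antiderivative of our jerk equation j(t) = 0 3 times. Finding the antiderivative of j(t) and using a(0) = -2: a(t) = -2. Integrating acceleration and using the initial condition v(0) = 2, we get v(t) = 2 - 2·t. Finding the antiderivative of v(t) and using x(0) = -4: x(t) = -t^2 + 2·t - 4. From the given position equation x(t) = -t^2 + 2·t - 4, we substitute t = 2 to get x = -4.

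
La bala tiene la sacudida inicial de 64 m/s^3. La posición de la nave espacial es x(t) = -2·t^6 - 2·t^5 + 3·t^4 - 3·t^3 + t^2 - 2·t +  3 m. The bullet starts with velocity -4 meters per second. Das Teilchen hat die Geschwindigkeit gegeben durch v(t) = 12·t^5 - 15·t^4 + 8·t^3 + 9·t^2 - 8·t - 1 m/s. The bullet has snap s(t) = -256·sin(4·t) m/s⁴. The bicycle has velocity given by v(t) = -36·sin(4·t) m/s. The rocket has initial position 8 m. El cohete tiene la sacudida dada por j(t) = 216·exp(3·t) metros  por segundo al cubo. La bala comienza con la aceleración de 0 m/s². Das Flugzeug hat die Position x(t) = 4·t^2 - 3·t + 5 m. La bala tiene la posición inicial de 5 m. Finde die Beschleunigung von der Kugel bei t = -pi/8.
Ausgehend von dem Snap s(t) = -256·sin(4·t), nehmen wir 2 Stammfunktionen. Das Integral von dem Snap ist der Ruck. Mit j(0) = 64 erhalten wir j(t) = 64·cos(4·t). Durch Integration von dem Ruck und Verwendung der Anfangsbedingung a(0) = 0, erhalten wir a(t) = 16·sin(4·t). Mit a(t) = 16·sin(4·t) und Einsetzen von t = -pi/8, finden wir a = -16.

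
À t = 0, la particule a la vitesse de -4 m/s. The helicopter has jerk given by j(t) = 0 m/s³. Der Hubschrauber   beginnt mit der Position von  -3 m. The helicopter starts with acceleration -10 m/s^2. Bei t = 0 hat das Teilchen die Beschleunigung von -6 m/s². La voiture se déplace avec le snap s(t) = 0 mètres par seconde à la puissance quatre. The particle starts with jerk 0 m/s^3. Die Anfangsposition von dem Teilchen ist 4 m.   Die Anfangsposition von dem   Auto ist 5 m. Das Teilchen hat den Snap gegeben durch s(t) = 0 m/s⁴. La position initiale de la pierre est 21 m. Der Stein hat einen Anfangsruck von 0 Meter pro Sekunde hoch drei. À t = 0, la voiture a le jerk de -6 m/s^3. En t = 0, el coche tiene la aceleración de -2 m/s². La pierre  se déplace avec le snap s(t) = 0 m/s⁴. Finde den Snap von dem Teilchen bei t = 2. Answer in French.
En utilisant s(t) = 0 et en substituant t = 2, nous trouvons s = 0.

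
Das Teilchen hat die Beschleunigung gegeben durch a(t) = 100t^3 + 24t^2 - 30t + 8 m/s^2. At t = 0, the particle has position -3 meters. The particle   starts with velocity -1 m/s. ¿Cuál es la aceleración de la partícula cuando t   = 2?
De la ecuación de la aceleración a(t) = 100·t^3 + 24·t^2 - 30·t + 8, sustituimos t = 2 para obtener a = 844.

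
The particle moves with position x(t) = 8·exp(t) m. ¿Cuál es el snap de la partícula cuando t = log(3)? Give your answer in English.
Starting from position x(t) = 8·exp(t), we take 4 derivatives. Taking d/dt of x(t), we find v(t) = 8·exp(t). The derivative of velocity gives acceleration: a(t) = 8·exp(t). The derivative of acceleration gives jerk: j(t) = 8·exp(t). The derivative of jerk gives snap: s(t) = 8·exp(t). We have snap s(t) = 8·exp(t). Substituting t = log(3): s(log(3)) = 24.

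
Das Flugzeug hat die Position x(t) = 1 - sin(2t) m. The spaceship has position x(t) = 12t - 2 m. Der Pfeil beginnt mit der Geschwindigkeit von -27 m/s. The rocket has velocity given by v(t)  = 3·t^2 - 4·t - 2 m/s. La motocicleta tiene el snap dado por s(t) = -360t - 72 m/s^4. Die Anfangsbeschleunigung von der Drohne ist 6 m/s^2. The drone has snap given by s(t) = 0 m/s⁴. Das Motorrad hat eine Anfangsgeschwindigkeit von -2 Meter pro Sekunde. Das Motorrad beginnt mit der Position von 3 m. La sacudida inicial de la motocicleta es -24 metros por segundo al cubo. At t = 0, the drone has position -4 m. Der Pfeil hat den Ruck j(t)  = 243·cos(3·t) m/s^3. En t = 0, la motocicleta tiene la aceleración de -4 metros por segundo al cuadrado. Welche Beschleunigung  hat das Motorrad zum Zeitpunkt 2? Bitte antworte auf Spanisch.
Debemos encontrar la integral de nuestra ecuación del snap s(t) = -360·t - 72 2 veces. Integrando el snap y usando la condición inicial j(0) = -24, obtenemos j(t) = -180·t^2 - 72·t - 24. Integrando la sacudida y usando la condición inicial a(0) = -4, obtenemos a(t) = -60·t^3 - 36·t^2 - 24·t - 4. Tenemos la aceleración a(t) = -60·t^3 - 36·t^2 - 24·t - 4. Sustituyendo t = 2: a(2) = -676.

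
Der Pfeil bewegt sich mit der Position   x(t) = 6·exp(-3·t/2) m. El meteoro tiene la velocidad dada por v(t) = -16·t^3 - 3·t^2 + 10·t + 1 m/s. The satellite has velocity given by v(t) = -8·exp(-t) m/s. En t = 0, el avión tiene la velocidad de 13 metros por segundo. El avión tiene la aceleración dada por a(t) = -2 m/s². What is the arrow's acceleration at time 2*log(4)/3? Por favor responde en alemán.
Wir müssen unsere Gleichung für die Position x(t) = 6·exp(-3·t/2) 2-mal ableiten. Mit d/dt von x(t) finden wir v(t) = -9·exp(-3·t/2). Die Ableitung von der Geschwindigkeit ergibt die Beschleunigung: a(t) = 27·exp(-3·t/2)/2. Wir haben die Beschleunigung a(t) = 27·exp(-3·t/2)/2. Durch Einsetzen von t = 2*log(4)/3: a(2*log(4)/3) = 27/8.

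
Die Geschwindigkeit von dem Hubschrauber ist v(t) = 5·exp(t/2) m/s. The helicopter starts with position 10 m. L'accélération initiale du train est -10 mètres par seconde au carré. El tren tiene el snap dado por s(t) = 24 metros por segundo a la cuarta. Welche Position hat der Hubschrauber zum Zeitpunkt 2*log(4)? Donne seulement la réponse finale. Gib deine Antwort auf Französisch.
x(2*log(4)) = 40.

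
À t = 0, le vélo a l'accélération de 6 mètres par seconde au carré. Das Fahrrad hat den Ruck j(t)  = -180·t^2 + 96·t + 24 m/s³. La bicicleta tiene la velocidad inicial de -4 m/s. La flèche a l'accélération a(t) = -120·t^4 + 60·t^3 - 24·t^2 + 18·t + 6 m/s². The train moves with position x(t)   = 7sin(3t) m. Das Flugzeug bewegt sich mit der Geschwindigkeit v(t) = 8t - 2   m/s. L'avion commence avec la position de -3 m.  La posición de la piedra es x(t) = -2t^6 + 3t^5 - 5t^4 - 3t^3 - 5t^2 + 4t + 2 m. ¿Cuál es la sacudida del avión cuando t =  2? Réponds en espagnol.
Partiendo de la velocidad v(t) = 8·t - 2, tomamos 2 derivadas. Tomando d/dt de v(t), encontramos a(t) = 8. La derivada de la aceleración da la sacudida: j(t) = 0. De la ecuación de la sacudida j(t) = 0, sustituimos t = 2 para obtener j = 0.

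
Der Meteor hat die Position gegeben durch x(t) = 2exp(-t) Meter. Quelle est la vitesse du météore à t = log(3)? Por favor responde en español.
Para resolver esto, necesitamos tomar 1 derivada de nuestra ecuación de la posición x(t) = 2·exp(-t). Derivando la posición, obtenemos la velocidad: v(t) = -2·exp(-t). Tenemos la velocidad v(t) = -2·exp(-t). Sustituyendo t = log(3): v(log(3)) = -2/3.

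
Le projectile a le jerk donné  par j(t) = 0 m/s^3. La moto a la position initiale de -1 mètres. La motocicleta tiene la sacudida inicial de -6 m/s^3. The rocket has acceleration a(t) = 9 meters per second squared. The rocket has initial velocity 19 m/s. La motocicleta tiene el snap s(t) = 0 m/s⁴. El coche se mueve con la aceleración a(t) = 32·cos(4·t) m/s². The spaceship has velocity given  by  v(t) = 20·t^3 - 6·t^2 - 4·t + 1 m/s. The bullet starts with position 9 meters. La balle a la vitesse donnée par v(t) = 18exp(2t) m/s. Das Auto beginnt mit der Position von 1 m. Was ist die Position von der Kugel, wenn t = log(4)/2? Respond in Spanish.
Para resolver esto, necesitamos tomar 1 antiderivada de nuestra ecuación de la velocidad v(t) = 18·exp(2·t). Integrando la velocidad y usando la condición inicial x(0) = 9, obtenemos x(t) = 9·exp(2·t). De la ecuación de la posición x(t) = 9·exp(2·t), sustituimos t = log(4)/2 para obtener x = 36.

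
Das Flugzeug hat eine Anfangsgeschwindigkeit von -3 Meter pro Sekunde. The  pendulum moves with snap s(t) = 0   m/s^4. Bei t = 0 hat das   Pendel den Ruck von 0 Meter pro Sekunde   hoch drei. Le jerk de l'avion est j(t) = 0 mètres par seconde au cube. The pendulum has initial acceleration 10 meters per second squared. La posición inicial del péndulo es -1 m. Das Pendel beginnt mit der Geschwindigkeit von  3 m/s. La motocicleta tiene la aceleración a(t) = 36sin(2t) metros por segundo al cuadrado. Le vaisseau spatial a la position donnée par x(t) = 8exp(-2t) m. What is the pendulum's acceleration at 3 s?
Starting from snap s(t) = 0, we take 2 integrals. The antiderivative of snap, with j(0) = 0, gives jerk: j(t) = 0. Taking ∫j(t)dt and applying a(0) = 10, we find a(t) = 10. From the given acceleration equation a(t) = 10, we substitute t = 3 to get a = 10.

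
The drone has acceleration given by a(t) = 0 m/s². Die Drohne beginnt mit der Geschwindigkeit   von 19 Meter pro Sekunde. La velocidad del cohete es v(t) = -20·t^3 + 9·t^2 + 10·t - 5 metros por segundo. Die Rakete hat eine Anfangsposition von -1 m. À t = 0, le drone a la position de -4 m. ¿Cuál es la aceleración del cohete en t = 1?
Debemos derivar nuestra ecuación de la velocidad v(t) = -20·t^3 + 9·t^2 + 10·t - 5 1 vez. Tomando d/dt de v(t), encontramos a(t) = -60·t^2 + 18·t + 10. Tenemos la aceleración a(t) = -60·t^2 + 18·t + 10. Sustituyendo t = 1: a(1) = -32.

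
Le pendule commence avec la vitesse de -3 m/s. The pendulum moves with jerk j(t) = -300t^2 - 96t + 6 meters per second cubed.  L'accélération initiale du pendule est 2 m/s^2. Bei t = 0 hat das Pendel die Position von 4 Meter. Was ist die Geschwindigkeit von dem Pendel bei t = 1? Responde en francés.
Nous devons intégrer notre équation du jerk j(t) = -300·t^2 - 96·t + 6 2 fois. La primitive du jerk, avec a(0) = 2, donne l'accélération: a(t) = -100·t^3 - 48·t^2 + 6·t + 2. L'intégrale de l'accélération, avec v(0) = -3, donne la vitesse: v(t) = -25·t^4 - 16·t^3 + 3·t^2 + 2·t - 3. De l'équation de la vitesse v(t) = -25·t^4 - 16·t^3 + 3·t^2 + 2·t - 3, nous substituons t = 1 pour obtenir v = -39.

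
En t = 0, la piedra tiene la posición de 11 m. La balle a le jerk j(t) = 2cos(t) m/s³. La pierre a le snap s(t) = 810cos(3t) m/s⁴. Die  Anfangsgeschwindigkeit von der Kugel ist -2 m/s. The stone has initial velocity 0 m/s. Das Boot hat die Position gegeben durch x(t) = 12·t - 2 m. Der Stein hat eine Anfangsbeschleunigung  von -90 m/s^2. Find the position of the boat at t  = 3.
Using x(t) = 12·t - 2 and substituting t = 3, we find x = 34.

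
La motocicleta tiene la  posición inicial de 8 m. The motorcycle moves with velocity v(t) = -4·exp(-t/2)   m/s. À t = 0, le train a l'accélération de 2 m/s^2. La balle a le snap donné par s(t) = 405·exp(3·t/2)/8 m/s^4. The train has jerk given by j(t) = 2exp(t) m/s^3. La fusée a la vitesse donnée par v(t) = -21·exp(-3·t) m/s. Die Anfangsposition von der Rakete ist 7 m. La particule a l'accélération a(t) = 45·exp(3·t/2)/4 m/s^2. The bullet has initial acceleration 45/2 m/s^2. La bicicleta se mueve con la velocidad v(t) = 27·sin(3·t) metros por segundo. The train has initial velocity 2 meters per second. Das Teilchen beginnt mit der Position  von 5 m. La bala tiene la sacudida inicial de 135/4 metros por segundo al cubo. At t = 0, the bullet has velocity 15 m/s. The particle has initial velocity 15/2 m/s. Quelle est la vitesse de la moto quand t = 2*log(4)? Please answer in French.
Nous avons la vitesse v(t) = -4·exp(-t/2). En substituant t = 2*log(4): v(2*log(4)) = -1.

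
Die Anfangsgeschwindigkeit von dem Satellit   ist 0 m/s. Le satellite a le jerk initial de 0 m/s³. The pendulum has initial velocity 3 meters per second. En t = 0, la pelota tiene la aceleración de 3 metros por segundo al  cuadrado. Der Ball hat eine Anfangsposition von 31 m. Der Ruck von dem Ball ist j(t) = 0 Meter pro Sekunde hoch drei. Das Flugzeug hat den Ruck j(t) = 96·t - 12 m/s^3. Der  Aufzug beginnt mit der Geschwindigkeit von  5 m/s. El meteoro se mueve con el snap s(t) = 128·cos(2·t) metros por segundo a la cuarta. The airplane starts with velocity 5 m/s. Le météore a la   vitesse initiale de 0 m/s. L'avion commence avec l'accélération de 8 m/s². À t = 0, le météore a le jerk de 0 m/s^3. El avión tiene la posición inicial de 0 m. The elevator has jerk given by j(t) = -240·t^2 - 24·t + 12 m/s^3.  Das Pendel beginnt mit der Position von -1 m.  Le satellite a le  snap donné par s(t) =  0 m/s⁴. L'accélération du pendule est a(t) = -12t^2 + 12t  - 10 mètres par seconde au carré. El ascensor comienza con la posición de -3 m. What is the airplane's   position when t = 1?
To find the answer, we compute 3 integrals of j(t) = 96·t - 12. Taking ∫j(t)dt and applying a(0) = 8, we find a(t) = 48·t^2 - 12·t + 8. Taking ∫a(t)dt and applying v(0) = 5, we find v(t) = 16·t^3 - 6·t^2 + 8·t + 5. Taking ∫v(t)dt and applying x(0) = 0, we find x(t) = 4·t^4 - 2·t^3 + 4·t^2 + 5·t. We have position x(t) = 4·t^4 - 2·t^3 + 4·t^2 + 5·t. Substituting t = 1: x(1) = 11.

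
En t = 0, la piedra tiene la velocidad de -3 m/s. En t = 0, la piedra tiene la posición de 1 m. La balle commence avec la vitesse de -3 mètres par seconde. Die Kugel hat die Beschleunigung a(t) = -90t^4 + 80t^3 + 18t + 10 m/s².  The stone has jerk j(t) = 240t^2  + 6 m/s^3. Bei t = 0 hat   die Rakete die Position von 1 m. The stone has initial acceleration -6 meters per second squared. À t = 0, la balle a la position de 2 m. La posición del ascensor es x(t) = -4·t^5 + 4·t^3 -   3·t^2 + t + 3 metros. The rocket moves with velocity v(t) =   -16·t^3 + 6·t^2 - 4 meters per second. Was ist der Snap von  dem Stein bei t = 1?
Wir müssen unsere Gleichung für den Ruck j(t) = 240·t^2 + 6 1-mal ableiten. Mit d/dt von j(t) finden wir s(t) = 480·t. Mit s(t) = 480·t und Einsetzen von t = 1, finden wir s = 480.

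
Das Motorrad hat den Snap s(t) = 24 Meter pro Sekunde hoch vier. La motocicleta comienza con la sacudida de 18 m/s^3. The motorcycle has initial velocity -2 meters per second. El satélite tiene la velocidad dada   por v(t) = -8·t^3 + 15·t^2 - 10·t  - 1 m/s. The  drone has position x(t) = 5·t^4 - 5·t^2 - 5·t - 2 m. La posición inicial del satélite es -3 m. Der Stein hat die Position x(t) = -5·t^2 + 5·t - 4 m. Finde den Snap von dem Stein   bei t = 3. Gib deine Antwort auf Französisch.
Pour résoudre ceci, nous devons prendre 4 dérivées de notre équation de la position x(t) = -5·t^2 + 5·t - 4. En dérivant la position, nous obtenons la vitesse: v(t) = 5 - 10·t. En dérivant la vitesse, nous obtenons l'accélération: a(t) = -10. En prenant d/dt de a(t), nous trouvons j(t) = 0. En dérivant le jerk, nous obtenons le snap: s(t) = 0. Nous avons le snap s(t) = 0. En substituant t = 3: s(3) = 0.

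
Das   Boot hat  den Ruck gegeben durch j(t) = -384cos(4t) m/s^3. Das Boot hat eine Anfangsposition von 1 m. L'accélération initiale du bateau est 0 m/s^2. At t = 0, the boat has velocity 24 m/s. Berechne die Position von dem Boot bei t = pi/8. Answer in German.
Ausgehend von dem Ruck j(t) = -384·cos(4·t), nehmen wir 3 Stammfunktionen. Mit ∫j(t)dt und Anwendung von a(0) = 0, finden wir a(t) = -96·sin(4·t). Das Integral von der Beschleunigung ist die Geschwindigkeit. Mit v(0) = 24 erhalten wir v(t) = 24·cos(4·t). Die Stammfunktion von der Geschwindigkeit ist die Position. Mit x(0) = 1 erhalten wir x(t) = 6·sin(4·t) + 1. Wir haben die Position x(t) = 6·sin(4·t) + 1. Durch Einsetzen von t = pi/8: x(pi/8) = 7.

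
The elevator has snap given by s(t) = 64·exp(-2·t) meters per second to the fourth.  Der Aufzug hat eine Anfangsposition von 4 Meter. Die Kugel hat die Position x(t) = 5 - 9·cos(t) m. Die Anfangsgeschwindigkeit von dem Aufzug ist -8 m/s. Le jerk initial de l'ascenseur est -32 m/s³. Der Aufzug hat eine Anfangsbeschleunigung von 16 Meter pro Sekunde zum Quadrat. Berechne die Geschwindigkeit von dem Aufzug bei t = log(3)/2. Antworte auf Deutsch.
Um dies zu lösen, müssen wir 3 Stammfunktionen unserer Gleichung für den Snap s(t) = 64·exp(-2·t) finden. Das Integral von dem Snap, mit j(0) = -32, ergibt den Ruck: j(t) = -32·exp(-2·t). Mit ∫j(t)dt und Anwendung von a(0) = 16, finden wir a(t) = 16·exp(-2·t). Mit ∫a(t)dt und Anwendung von v(0) = -8, finden wir v(t) = -8·exp(-2·t). Mit v(t) = -8·exp(-2·t) und Einsetzen von t = log(3)/2, finden wir v = -8/3.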